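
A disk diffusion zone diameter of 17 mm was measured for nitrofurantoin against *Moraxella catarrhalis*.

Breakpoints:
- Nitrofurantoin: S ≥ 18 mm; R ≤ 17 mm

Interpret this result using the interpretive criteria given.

Resistant

Nitrofurantoin (17 mm) ≤ 17 mm — Resistant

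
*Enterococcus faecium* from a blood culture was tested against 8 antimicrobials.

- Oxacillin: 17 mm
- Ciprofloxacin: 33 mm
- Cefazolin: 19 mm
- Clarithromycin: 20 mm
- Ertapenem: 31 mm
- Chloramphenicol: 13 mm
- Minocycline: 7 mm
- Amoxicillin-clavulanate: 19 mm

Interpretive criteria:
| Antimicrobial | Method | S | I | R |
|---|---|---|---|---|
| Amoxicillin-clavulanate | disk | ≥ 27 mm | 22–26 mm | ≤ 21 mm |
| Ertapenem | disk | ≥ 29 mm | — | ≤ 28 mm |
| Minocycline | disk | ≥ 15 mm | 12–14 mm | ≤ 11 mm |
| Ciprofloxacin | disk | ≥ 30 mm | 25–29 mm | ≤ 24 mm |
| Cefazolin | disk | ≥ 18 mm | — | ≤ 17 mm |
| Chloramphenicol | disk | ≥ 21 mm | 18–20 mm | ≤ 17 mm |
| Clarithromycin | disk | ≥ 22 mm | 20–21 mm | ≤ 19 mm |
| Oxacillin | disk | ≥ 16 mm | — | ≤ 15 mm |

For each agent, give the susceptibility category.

S, S, S, I, S, R, R, R

Oxacillin (17 mm) ≥ 16 mm → S
Ciprofloxacin: 33 mm is ≥ 30 mm → S
Cefazolin (19 mm) ≥ 18 mm — susceptible
Clarithromycin: 20 mm is in 20–21 mm → I
Ertapenem: 31 mm is ≥ 29 mm ⇒ S
Chloramphenicol: 13 mm is ≤ 17 mm ⇒ resistant
Minocycline 7 mm: ≤ 11 mm → R
Amoxicillin-clavulanate 19 mm: ≤ 21 mm ⇒ resistant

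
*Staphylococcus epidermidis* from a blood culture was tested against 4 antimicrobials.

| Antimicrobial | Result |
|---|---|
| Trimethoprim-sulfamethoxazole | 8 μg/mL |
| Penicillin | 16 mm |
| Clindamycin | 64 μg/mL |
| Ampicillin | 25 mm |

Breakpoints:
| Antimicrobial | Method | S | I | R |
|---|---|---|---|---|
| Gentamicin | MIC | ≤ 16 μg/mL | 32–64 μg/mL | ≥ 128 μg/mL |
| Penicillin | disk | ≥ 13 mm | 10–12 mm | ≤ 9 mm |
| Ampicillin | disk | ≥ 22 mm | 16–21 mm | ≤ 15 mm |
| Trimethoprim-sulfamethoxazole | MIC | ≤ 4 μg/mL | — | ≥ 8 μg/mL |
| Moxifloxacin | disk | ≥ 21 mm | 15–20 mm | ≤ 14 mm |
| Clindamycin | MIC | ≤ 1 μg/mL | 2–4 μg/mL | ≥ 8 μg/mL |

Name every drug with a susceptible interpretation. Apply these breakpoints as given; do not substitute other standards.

penicillin, ampicillin

Trimethoprim-sulfamethoxazole 8 μg/mL: ≥ 8 μg/mL → resistant
Penicillin 16 mm: ≥ 13 mm → Susceptible
Clindamycin 64 μg/mL: ≥ 8 μg/mL — resistant
Ampicillin: 25 mm is ≥ 22 mm → S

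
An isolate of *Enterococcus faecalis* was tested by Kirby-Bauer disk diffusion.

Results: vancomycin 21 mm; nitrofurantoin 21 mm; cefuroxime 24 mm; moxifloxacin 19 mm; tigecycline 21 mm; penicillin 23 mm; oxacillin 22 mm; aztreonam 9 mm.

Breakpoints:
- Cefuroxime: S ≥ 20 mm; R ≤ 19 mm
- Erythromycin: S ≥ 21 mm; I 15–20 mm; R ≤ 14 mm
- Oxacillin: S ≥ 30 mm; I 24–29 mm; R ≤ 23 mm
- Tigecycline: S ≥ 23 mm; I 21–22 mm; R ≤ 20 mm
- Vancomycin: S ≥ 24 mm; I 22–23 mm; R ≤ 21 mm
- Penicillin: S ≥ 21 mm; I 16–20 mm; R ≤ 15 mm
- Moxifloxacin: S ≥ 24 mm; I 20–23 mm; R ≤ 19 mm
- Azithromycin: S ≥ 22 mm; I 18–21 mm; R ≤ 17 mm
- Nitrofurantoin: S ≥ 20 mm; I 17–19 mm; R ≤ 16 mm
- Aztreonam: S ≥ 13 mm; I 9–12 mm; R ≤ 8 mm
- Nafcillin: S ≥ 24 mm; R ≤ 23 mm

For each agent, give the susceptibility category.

R, S, S, R, I, S, R, I

Vancomycin: 21 mm is ≤ 21 mm ⇒ R
Nitrofurantoin (21 mm) ≥ 20 mm → Susceptible
Cefuroxime: 24 mm is ≥ 20 mm ⇒ S
Moxifloxacin: 19 mm is ≤ 19 mm — R
Tigecycline (21 mm) in 21–22 mm → Intermediate
Penicillin (23 mm) ≥ 21 mm — S
Oxacillin: 22 mm is ≤ 23 mm → resistant
Aztreonam (9 mm) in 9–12 mm → Intermediate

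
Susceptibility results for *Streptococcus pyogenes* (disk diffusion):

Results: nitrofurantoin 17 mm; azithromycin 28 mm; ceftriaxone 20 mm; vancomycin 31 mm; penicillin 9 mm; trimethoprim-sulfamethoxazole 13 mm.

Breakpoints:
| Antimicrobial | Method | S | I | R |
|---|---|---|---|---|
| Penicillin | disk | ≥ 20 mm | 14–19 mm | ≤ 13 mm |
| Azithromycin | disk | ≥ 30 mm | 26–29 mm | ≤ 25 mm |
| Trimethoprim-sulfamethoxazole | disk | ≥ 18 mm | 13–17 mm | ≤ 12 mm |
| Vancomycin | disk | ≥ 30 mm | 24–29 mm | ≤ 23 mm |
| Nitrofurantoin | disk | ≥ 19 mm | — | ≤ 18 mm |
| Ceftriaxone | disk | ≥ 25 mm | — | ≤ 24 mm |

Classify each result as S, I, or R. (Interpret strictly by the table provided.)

R, I, R, S, R, I

Nitrofurantoin 17 mm: ≤ 18 mm ⇒ R
Azithromycin (28 mm) in 26–29 mm — intermediate
Ceftriaxone 20 mm: ≤ 24 mm → Resistant
Vancomycin: 31 mm is ≥ 30 mm ⇒ S
Penicillin (9 mm) ≤ 13 mm — Resistant
Trimethoprim-sulfamethoxazole 13 mm: in 13–17 mm — intermediate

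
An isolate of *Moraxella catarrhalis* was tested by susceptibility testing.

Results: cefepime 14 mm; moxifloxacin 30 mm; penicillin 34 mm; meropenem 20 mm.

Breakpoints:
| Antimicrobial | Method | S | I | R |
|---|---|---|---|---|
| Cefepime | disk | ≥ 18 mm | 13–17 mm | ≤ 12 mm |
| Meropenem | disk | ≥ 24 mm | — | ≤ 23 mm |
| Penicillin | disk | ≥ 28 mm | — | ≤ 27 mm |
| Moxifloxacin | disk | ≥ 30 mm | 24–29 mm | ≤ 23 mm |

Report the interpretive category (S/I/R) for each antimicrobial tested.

Cefepime 14 mm: in 13–17 mm → Intermediate
Moxifloxacin 30 mm: ≥ 30 mm → S
Penicillin (34 mm) ≥ 28 mm ⇒ Susceptible
Meropenem: 20 mm is ≤ 23 mm → resistant

I, S, S, R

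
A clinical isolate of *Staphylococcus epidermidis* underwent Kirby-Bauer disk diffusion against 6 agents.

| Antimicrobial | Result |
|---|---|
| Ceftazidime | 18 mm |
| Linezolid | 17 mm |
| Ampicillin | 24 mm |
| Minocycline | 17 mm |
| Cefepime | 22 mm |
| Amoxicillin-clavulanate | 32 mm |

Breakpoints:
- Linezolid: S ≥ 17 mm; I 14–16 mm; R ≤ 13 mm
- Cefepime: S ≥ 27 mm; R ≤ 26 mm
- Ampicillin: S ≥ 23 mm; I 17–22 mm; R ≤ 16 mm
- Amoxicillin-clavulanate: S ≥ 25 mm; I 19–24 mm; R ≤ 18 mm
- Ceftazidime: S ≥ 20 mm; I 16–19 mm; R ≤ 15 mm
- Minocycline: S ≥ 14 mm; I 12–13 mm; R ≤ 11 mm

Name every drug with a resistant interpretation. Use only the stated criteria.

Ceftazidime: 18 mm is in 16–19 mm — intermediate
Linezolid: 17 mm is ≥ 17 mm — susceptible
Ampicillin (24 mm) ≥ 23 mm — Susceptible
Minocycline (17 mm) ≥ 14 mm → Susceptible
Cefepime: 22 mm is ≤ 26 mm ⇒ R
Amoxicillin-clavulanate 32 mm: ≥ 25 mm ⇒ Susceptible

cefepime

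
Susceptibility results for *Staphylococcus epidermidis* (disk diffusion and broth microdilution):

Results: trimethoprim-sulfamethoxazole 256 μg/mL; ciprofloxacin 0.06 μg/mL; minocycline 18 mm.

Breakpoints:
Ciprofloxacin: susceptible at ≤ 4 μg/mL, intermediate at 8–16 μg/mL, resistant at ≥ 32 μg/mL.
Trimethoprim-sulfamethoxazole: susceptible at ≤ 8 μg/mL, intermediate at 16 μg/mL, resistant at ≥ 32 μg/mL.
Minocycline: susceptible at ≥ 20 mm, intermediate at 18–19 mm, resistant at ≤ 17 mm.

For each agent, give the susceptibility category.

Trimethoprim-sulfamethoxazole (256 μg/mL) ≥ 32 μg/mL → R
Ciprofloxacin 0.06 μg/mL: ≤ 4 μg/mL → susceptible
Minocycline 18 mm: in 18–19 mm ⇒ Intermediate

R, S, I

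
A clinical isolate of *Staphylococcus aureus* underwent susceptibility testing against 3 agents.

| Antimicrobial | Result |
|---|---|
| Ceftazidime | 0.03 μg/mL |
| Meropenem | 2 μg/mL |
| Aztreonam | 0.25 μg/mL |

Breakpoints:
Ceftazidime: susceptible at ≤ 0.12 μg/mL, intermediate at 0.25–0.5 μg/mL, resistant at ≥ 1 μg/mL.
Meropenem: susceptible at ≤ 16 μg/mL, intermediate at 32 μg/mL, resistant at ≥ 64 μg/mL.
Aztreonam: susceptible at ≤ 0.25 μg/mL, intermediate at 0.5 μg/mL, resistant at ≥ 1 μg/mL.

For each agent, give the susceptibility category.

Ceftazidime (0.03 μg/mL) ≤ 0.12 μg/mL → S
Meropenem (2 μg/mL) ≤ 16 μg/mL ⇒ susceptible
Aztreonam (0.25 μg/mL) ≤ 0.25 μg/mL ⇒ susceptible

S, S, S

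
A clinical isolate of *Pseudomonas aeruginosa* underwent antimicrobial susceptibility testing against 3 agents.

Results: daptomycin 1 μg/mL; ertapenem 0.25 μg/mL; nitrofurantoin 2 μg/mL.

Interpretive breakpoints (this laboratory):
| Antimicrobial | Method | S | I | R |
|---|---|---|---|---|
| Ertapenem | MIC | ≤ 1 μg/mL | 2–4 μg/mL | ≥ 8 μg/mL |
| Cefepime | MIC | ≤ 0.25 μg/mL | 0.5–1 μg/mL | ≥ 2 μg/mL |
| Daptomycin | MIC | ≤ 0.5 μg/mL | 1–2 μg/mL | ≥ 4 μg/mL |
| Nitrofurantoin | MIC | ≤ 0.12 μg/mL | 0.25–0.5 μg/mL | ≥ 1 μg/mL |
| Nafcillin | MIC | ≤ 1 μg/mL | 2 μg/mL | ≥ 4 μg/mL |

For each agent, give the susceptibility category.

I, S, R

Daptomycin (1 μg/mL) in 1–2 μg/mL ⇒ I
Ertapenem 0.25 μg/mL: ≤ 1 μg/mL → susceptible
Nitrofurantoin: 2 μg/mL is ≥ 1 μg/mL ⇒ resistant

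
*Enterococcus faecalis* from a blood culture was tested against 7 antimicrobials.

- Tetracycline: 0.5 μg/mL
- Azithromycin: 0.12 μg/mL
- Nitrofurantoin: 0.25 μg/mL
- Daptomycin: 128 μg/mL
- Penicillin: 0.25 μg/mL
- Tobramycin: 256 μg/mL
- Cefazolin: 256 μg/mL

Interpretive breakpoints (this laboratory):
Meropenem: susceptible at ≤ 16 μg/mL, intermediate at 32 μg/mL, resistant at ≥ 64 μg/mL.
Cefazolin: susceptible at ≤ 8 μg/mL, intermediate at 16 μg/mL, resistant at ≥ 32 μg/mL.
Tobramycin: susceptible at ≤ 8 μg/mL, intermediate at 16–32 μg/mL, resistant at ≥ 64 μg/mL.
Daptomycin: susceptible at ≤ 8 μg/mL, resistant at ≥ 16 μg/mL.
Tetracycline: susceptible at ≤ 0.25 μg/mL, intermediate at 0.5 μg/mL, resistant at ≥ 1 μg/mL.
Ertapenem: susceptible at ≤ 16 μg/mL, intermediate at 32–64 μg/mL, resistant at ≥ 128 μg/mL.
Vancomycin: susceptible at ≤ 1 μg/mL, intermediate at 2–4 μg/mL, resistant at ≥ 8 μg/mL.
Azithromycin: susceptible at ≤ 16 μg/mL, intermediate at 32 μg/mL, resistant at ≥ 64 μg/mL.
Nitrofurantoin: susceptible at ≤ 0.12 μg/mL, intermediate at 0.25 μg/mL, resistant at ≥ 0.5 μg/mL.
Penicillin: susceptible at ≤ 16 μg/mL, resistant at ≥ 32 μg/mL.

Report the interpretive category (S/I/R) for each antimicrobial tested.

I, S, I, R, S, R, R

Tetracycline: 0.5 μg/mL is = 0.5 μg/mL ⇒ Intermediate
Azithromycin (0.12 μg/mL) ≤ 16 μg/mL ⇒ Susceptible
Nitrofurantoin: 0.25 μg/mL is = 0.25 μg/mL → Intermediate
Daptomycin: 128 μg/mL is ≥ 16 μg/mL → R
Penicillin 0.25 μg/mL: ≤ 16 μg/mL → Susceptible
Tobramycin: 256 μg/mL is ≥ 64 μg/mL — R
Cefazolin: 256 μg/mL is ≥ 32 μg/mL → resistant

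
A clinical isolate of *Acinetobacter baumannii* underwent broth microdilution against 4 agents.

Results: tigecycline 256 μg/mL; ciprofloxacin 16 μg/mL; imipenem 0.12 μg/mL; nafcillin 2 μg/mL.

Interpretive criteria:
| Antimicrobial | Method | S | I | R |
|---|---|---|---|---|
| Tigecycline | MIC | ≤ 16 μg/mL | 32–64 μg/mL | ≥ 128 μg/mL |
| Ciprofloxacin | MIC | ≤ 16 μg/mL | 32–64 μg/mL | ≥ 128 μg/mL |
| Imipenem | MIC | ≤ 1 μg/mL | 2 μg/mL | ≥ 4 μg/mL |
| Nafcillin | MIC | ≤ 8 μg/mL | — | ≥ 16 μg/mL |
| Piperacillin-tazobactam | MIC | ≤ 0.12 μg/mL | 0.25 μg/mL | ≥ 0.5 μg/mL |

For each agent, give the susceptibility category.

Tigecycline 256 μg/mL: ≥ 128 μg/mL → resistant
Ciprofloxacin (16 μg/mL) ≤ 16 μg/mL ⇒ S
Imipenem 0.12 μg/mL: ≤ 1 μg/mL → susceptible
Nafcillin 2 μg/mL: ≤ 8 μg/mL → S

R, S, S, S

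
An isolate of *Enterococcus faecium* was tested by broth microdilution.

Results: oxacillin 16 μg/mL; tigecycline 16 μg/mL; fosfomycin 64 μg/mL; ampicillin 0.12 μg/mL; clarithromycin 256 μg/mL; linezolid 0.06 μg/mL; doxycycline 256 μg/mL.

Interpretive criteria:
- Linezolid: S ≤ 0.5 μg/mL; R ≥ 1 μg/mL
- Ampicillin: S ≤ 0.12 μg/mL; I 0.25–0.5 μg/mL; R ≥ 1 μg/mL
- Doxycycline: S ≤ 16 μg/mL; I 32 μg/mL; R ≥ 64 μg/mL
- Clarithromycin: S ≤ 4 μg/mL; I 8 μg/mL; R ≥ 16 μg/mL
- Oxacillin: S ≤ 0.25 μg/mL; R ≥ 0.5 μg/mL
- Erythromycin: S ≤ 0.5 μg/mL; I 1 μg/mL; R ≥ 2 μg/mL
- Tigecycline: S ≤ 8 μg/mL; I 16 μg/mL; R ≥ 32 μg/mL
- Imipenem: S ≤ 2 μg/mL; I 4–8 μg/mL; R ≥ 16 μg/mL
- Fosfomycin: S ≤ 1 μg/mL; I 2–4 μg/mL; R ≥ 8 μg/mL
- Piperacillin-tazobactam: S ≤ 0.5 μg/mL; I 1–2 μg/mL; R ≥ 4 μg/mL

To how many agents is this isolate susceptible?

2

Oxacillin 16 μg/mL: ≥ 0.5 μg/mL — Resistant
Tigecycline: 16 μg/mL is = 16 μg/mL ⇒ I
Fosfomycin 64 μg/mL: ≥ 8 μg/mL ⇒ Resistant
Ampicillin (0.12 μg/mL) ≤ 0.12 μg/mL — susceptible
Clarithromycin: 256 μg/mL is ≥ 16 μg/mL — resistant
Linezolid (0.06 μg/mL) ≤ 0.5 μg/mL — Susceptible
Doxycycline (256 μg/mL) ≥ 64 μg/mL — Resistant
Susceptible: 2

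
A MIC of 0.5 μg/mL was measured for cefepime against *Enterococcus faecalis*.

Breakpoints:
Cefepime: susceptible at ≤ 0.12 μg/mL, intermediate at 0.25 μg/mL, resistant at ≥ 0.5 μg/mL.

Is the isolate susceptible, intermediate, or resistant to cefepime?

Cefepime: 0.5 μg/mL is ≥ 0.5 μg/mL → resistant

Resistant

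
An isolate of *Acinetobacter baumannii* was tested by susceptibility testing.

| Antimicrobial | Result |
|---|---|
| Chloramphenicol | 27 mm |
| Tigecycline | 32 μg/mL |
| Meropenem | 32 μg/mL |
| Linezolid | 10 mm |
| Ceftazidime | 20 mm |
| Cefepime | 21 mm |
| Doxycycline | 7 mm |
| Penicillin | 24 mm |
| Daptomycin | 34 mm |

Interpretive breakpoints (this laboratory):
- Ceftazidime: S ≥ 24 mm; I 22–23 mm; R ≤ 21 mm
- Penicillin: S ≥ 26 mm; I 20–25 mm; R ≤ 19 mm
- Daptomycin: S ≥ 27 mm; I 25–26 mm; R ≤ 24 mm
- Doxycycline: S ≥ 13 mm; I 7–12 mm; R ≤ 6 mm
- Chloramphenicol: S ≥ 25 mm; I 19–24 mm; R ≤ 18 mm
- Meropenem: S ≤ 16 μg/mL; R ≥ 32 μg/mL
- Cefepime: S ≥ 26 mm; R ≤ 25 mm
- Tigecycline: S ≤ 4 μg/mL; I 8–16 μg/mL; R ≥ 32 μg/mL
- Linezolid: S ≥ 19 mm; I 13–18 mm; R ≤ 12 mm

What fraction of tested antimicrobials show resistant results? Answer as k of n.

5 of 9

Chloramphenicol: 27 mm is ≥ 25 mm ⇒ susceptible
Tigecycline (32 μg/mL) ≥ 32 μg/mL → resistant
Meropenem: 32 μg/mL is ≥ 32 μg/mL ⇒ R
Linezolid 10 mm: ≤ 12 mm ⇒ resistant
Ceftazidime: 20 mm is ≤ 21 mm → Resistant
Cefepime (21 mm) ≤ 25 mm → R
Doxycycline (7 mm) in 7–12 mm → Intermediate
Penicillin: 24 mm is in 20–25 mm ⇒ I
Daptomycin 34 mm: ≥ 27 mm ⇒ S
Resistant: 5/9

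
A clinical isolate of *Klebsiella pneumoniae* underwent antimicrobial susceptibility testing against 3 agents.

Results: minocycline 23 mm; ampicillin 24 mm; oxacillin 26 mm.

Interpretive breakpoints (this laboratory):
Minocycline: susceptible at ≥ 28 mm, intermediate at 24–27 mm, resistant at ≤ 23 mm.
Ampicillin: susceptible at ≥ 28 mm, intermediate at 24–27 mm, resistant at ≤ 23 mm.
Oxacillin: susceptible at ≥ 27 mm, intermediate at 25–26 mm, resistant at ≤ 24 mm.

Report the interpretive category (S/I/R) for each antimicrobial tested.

Minocycline: 23 mm is ≤ 23 mm ⇒ R
Ampicillin: 24 mm is in 24–27 mm → Intermediate
Oxacillin: 26 mm is in 25–26 mm ⇒ I

R, I, I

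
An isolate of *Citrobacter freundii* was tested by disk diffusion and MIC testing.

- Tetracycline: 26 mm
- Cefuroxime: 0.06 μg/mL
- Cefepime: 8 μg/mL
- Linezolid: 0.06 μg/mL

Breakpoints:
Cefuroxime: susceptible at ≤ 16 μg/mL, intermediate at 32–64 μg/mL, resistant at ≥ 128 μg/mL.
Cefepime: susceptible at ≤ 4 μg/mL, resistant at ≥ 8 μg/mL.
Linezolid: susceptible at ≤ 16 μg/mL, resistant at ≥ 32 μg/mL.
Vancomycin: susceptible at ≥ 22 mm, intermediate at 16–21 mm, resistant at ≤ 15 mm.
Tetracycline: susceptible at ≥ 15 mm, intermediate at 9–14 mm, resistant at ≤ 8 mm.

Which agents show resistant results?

Tetracycline 26 mm: ≥ 15 mm — S
Cefuroxime (0.06 μg/mL) ≤ 16 μg/mL ⇒ susceptible
Cefepime: 8 μg/mL is ≥ 8 μg/mL ⇒ R
Linezolid 0.06 μg/mL: ≤ 16 μg/mL → Susceptible

cefepime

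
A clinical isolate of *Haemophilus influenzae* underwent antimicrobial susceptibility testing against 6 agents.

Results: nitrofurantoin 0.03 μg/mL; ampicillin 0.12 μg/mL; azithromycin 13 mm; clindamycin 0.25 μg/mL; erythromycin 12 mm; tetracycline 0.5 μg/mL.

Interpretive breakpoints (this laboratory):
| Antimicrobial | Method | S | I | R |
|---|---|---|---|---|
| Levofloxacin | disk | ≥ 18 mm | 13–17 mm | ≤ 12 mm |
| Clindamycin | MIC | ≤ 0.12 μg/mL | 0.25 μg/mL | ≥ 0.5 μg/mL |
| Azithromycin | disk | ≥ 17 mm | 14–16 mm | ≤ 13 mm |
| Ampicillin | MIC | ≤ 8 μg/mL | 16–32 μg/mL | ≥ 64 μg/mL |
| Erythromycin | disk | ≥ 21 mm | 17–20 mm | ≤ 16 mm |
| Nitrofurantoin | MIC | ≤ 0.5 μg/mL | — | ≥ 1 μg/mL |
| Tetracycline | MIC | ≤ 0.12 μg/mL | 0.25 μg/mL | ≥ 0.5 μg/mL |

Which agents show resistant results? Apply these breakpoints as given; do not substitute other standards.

azithromycin, erythromycin, tetracycline

Nitrofurantoin 0.03 μg/mL: ≤ 0.5 μg/mL → S
Ampicillin 0.12 μg/mL: ≤ 8 μg/mL → susceptible
Azithromycin: 13 mm is ≤ 13 mm — Resistant
Clindamycin 0.25 μg/mL: = 0.25 μg/mL — I
Erythromycin (12 mm) ≤ 16 mm → resistant
Tetracycline (0.5 μg/mL) ≥ 0.5 μg/mL — Resistant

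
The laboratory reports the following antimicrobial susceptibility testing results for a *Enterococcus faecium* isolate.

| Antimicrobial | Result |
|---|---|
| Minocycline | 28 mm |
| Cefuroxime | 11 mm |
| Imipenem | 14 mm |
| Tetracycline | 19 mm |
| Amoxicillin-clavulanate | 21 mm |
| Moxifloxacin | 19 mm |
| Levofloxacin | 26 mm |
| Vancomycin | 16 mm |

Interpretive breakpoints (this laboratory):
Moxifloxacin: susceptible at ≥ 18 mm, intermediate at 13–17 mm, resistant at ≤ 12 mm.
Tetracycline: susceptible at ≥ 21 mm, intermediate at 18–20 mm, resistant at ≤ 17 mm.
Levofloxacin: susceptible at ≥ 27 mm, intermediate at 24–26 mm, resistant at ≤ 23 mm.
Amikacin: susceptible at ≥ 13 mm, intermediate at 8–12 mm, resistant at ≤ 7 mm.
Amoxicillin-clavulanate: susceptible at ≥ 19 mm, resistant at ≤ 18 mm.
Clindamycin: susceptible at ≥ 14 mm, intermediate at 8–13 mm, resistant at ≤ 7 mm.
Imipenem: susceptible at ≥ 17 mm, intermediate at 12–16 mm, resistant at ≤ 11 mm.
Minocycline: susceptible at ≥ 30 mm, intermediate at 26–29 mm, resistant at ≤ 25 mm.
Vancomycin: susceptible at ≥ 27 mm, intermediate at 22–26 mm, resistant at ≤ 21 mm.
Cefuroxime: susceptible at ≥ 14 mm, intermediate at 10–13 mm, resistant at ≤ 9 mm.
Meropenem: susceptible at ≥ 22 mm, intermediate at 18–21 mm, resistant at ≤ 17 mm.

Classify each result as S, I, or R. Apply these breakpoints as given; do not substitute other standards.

Minocycline: 28 mm is in 26–29 mm → I
Cefuroxime (11 mm) in 10–13 mm ⇒ intermediate
Imipenem 14 mm: in 12–16 mm ⇒ I
Tetracycline 19 mm: in 18–20 mm → I
Amoxicillin-clavulanate 21 mm: ≥ 19 mm → S
Moxifloxacin 19 mm: ≥ 18 mm ⇒ susceptible
Levofloxacin 26 mm: in 24–26 mm → intermediate
Vancomycin (16 mm) ≤ 21 mm ⇒ R

I, I, I, I, S, S, I, R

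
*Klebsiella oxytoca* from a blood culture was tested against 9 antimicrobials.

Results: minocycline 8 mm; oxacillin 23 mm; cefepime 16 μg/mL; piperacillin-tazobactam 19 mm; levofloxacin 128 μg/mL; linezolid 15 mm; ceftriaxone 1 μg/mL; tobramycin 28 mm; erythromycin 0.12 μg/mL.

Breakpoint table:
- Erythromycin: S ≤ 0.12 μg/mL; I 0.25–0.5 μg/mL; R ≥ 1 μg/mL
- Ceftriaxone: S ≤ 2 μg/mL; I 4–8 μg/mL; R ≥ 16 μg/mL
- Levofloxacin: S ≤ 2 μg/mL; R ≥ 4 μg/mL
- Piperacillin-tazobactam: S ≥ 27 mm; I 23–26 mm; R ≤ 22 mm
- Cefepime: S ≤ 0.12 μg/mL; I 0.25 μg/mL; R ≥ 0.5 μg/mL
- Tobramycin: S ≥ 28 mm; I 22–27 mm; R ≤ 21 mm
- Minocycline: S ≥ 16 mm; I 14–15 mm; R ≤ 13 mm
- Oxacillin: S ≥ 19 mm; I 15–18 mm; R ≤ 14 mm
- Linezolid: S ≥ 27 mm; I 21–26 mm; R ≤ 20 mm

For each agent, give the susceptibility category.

R, S, R, R, R, R, S, S, S

Minocycline 8 mm: ≤ 13 mm ⇒ resistant
Oxacillin (23 mm) ≥ 19 mm → susceptible
Cefepime: 16 μg/mL is ≥ 0.5 μg/mL ⇒ resistant
Piperacillin-tazobactam (19 mm) ≤ 22 mm → resistant
Levofloxacin 128 μg/mL: ≥ 4 μg/mL ⇒ R
Linezolid: 15 mm is ≤ 20 mm ⇒ R
Ceftriaxone (1 μg/mL) ≤ 2 μg/mL → susceptible
Tobramycin (28 mm) ≥ 28 mm → S
Erythromycin (0.12 μg/mL) ≤ 0.12 μg/mL → susceptible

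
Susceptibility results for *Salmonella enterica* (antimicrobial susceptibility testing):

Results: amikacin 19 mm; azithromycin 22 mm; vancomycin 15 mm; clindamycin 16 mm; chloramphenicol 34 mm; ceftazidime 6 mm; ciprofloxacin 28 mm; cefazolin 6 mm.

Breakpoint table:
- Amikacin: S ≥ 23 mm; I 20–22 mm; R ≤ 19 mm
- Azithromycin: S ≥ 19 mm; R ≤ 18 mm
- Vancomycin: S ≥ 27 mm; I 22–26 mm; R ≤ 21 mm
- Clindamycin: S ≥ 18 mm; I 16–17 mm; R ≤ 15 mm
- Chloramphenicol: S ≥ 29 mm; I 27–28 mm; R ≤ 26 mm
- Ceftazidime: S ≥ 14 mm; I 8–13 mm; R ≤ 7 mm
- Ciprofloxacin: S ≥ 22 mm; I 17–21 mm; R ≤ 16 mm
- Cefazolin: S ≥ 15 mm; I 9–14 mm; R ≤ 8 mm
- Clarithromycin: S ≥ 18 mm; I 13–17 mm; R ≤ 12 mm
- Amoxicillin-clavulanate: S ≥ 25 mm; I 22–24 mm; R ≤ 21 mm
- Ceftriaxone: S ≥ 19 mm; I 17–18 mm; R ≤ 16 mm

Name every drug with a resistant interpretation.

Amikacin (19 mm) ≤ 19 mm — resistant
Azithromycin 22 mm: ≥ 19 mm → S
Vancomycin: 15 mm is ≤ 21 mm ⇒ Resistant
Clindamycin: 16 mm is in 16–17 mm → intermediate
Chloramphenicol 34 mm: ≥ 29 mm → susceptible
Ceftazidime (6 mm) ≤ 7 mm → Resistant
Ciprofloxacin (28 mm) ≥ 22 mm → susceptible
Cefazolin 6 mm: ≤ 8 mm — Resistant

amikacin, vancomycin, ceftazidime, cefazolin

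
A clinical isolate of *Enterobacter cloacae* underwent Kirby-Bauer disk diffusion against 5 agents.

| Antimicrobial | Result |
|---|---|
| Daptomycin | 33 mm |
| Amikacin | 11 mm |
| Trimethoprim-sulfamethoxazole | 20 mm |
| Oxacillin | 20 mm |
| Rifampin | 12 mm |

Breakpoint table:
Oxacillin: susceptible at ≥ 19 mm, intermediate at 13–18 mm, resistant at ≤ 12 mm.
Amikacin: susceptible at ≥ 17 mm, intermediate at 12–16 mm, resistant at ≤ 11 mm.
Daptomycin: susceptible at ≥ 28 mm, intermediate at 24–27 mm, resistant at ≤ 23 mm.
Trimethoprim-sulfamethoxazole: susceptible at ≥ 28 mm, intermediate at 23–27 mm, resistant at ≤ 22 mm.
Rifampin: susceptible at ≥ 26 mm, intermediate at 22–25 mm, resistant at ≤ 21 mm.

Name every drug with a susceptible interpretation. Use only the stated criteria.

Daptomycin: 33 mm is ≥ 28 mm → susceptible
Amikacin (11 mm) ≤ 11 mm — R
Trimethoprim-sulfamethoxazole: 20 mm is ≤ 22 mm — R
Oxacillin: 20 mm is ≥ 19 mm — Susceptible
Rifampin 12 mm: ≤ 21 mm ⇒ R

daptomycin, oxacillin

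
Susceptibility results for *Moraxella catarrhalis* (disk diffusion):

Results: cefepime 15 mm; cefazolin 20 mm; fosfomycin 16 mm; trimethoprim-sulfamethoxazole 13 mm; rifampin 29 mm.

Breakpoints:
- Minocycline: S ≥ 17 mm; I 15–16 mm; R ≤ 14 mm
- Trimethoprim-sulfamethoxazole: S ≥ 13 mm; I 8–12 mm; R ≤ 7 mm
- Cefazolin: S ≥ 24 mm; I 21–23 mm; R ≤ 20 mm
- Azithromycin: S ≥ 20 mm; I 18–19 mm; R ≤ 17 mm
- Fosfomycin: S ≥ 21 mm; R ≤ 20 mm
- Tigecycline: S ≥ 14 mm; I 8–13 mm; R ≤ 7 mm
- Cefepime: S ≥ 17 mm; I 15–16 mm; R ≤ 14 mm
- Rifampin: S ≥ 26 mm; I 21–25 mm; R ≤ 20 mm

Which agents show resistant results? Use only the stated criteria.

Cefepime 15 mm: in 15–16 mm — Intermediate
Cefazolin (20 mm) ≤ 20 mm — Resistant
Fosfomycin (16 mm) ≤ 20 mm → Resistant
Trimethoprim-sulfamethoxazole 13 mm: ≥ 13 mm → S
Rifampin (29 mm) ≥ 26 mm → S

cefazolin, fosfomycin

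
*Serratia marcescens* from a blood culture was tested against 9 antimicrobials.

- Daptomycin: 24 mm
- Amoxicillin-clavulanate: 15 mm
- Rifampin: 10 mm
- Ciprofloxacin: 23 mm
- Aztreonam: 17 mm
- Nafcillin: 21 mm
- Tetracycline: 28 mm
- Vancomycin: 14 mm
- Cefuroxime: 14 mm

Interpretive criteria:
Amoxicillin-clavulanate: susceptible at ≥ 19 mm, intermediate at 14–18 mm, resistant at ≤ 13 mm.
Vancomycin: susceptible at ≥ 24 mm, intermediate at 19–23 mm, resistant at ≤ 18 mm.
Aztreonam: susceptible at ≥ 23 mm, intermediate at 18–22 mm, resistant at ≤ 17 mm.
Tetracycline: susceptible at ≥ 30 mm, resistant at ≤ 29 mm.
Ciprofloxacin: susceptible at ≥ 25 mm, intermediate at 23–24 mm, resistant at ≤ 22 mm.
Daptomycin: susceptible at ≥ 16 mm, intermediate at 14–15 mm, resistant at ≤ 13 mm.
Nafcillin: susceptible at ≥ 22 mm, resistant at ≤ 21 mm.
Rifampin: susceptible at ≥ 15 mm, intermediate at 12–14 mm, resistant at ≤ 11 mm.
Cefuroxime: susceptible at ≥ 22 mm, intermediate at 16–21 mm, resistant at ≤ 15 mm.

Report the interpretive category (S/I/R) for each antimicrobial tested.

S, I, R, I, R, R, R, R, R

Daptomycin 24 mm: ≥ 16 mm → susceptible
Amoxicillin-clavulanate 15 mm: in 14–18 mm — Intermediate
Rifampin (10 mm) ≤ 11 mm — resistant
Ciprofloxacin: 23 mm is in 23–24 mm ⇒ I
Aztreonam (17 mm) ≤ 17 mm → R
Nafcillin: 21 mm is ≤ 21 mm — R
Tetracycline 28 mm: ≤ 29 mm → Resistant
Vancomycin (14 mm) ≤ 18 mm — Resistant
Cefuroxime: 14 mm is ≤ 15 mm — R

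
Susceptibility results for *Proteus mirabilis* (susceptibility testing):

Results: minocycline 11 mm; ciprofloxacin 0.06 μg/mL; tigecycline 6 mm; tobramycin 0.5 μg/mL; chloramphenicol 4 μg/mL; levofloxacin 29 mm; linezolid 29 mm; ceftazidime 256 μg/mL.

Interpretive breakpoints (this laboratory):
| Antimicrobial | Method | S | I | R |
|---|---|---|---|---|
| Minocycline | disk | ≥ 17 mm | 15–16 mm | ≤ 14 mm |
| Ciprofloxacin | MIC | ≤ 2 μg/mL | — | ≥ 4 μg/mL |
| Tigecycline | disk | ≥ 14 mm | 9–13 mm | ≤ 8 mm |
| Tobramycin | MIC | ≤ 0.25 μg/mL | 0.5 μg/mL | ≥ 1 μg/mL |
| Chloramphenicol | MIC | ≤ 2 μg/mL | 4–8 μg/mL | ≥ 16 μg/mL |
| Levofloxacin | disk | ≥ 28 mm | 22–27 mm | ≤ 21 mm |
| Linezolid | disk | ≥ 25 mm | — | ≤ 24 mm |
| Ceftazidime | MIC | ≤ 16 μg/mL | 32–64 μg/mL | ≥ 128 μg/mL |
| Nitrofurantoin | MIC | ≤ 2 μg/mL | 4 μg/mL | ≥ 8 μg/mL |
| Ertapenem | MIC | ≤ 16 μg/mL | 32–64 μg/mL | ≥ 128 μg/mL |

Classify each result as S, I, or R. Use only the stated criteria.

R, S, R, I, I, S, S, R

Minocycline (11 mm) ≤ 14 mm — Resistant
Ciprofloxacin: 0.06 μg/mL is ≤ 2 μg/mL — S
Tigecycline (6 mm) ≤ 8 mm — Resistant
Tobramycin (0.5 μg/mL) = 0.5 μg/mL → Intermediate
Chloramphenicol (4 μg/mL) in 4–8 μg/mL → I
Levofloxacin: 29 mm is ≥ 28 mm ⇒ susceptible
Linezolid: 29 mm is ≥ 25 mm → susceptible
Ceftazidime 256 μg/mL: ≥ 128 μg/mL ⇒ R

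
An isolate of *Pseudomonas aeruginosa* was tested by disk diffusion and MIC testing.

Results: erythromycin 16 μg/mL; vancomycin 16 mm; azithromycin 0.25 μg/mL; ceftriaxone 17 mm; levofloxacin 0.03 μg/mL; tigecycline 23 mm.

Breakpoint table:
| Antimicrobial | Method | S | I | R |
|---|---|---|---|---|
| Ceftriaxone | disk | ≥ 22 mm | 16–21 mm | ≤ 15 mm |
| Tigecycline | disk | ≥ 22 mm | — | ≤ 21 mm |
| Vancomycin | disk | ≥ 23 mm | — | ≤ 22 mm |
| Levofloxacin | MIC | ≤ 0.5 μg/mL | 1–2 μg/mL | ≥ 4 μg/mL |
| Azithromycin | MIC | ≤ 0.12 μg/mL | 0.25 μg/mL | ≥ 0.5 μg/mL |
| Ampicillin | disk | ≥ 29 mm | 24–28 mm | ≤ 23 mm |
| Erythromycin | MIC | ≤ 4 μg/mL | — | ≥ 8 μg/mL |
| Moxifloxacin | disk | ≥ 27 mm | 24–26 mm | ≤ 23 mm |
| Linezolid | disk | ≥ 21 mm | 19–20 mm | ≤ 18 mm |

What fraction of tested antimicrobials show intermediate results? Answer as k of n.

2 of 6

Erythromycin: 16 μg/mL is ≥ 8 μg/mL → resistant
Vancomycin: 16 mm is ≤ 22 mm ⇒ Resistant
Azithromycin 0.25 μg/mL: = 0.25 μg/mL → I
Ceftriaxone 17 mm: in 16–21 mm → I
Levofloxacin (0.03 μg/mL) ≤ 0.5 μg/mL ⇒ S
Tigecycline 23 mm: ≥ 22 mm ⇒ Susceptible
Intermediate: 2/6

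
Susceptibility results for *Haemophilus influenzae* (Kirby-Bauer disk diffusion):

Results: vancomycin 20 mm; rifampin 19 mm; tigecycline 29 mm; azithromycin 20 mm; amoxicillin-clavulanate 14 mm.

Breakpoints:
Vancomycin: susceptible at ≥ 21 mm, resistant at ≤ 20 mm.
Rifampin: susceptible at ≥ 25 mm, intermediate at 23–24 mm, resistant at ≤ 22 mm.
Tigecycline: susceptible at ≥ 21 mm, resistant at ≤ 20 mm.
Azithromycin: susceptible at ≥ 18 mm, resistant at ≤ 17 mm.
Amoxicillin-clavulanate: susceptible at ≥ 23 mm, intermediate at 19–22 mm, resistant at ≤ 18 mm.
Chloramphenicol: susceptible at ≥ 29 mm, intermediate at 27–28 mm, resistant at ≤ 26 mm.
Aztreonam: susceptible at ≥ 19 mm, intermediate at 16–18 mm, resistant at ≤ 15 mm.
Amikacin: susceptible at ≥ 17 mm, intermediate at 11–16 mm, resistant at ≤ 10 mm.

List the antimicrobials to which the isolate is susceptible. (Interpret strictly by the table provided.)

tigecycline, azithromycin

Vancomycin (20 mm) ≤ 20 mm → Resistant
Rifampin 19 mm: ≤ 22 mm → Resistant
Tigecycline: 29 mm is ≥ 21 mm ⇒ Susceptible
Azithromycin: 20 mm is ≥ 18 mm — susceptible
Amoxicillin-clavulanate: 14 mm is ≤ 18 mm → Resistant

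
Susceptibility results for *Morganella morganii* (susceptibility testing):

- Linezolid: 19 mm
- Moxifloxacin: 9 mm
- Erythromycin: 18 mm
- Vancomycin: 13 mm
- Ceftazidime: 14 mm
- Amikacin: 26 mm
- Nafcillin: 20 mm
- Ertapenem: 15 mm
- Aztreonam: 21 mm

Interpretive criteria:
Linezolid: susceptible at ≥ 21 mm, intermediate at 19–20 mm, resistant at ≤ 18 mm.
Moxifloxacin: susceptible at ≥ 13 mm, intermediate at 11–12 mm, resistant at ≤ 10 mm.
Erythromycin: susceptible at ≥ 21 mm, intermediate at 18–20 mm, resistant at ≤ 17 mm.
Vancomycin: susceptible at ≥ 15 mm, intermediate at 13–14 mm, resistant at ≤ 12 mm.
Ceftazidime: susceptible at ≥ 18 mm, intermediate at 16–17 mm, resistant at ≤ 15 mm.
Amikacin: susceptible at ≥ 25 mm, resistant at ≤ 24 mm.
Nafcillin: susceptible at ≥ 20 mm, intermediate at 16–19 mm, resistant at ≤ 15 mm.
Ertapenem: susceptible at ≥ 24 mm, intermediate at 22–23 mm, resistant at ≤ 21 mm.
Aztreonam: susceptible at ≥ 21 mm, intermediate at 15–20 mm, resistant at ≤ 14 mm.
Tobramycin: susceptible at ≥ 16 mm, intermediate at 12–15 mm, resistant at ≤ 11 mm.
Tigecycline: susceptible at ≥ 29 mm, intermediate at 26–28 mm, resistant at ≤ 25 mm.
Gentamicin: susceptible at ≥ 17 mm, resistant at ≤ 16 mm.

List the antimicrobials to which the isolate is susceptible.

amikacin, nafcillin, aztreonam

Linezolid (19 mm) in 19–20 mm ⇒ intermediate
Moxifloxacin 9 mm: ≤ 10 mm — Resistant
Erythromycin: 18 mm is in 18–20 mm ⇒ Intermediate
Vancomycin 13 mm: in 13–14 mm → intermediate
Ceftazidime (14 mm) ≤ 15 mm — Resistant
Amikacin 26 mm: ≥ 25 mm → S
Nafcillin (20 mm) ≥ 20 mm ⇒ S
Ertapenem 15 mm: ≤ 21 mm — R
Aztreonam (21 mm) ≥ 21 mm ⇒ Susceptible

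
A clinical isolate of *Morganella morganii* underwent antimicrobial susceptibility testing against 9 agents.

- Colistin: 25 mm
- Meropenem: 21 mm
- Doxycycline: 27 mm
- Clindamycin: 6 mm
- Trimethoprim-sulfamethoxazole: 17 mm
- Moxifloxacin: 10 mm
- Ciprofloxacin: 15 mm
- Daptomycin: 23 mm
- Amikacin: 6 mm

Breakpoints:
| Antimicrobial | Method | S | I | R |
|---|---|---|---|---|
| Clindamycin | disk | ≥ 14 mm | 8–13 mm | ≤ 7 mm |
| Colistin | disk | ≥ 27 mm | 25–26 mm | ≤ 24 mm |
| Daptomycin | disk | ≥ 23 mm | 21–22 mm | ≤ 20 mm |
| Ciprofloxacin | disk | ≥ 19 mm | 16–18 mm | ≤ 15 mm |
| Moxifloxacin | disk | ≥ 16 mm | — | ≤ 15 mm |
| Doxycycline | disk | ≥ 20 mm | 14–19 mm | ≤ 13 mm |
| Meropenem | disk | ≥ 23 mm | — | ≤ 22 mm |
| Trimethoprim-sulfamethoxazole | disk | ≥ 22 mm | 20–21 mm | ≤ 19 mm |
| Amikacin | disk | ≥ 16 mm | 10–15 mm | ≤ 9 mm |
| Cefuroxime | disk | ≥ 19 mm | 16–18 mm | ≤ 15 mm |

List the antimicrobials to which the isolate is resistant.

Colistin (25 mm) in 25–26 mm ⇒ Intermediate
Meropenem: 21 mm is ≤ 22 mm → R
Doxycycline 27 mm: ≥ 20 mm ⇒ S
Clindamycin 6 mm: ≤ 7 mm ⇒ Resistant
Trimethoprim-sulfamethoxazole: 17 mm is ≤ 19 mm ⇒ R
Moxifloxacin 10 mm: ≤ 15 mm → R
Ciprofloxacin: 15 mm is ≤ 15 mm → Resistant
Daptomycin (23 mm) ≥ 23 mm — S
Amikacin 6 mm: ≤ 9 mm — R

meropenem, clindamycin, trimethoprim-sulfamethoxazole, moxifloxacin, ciprofloxacin, amikacin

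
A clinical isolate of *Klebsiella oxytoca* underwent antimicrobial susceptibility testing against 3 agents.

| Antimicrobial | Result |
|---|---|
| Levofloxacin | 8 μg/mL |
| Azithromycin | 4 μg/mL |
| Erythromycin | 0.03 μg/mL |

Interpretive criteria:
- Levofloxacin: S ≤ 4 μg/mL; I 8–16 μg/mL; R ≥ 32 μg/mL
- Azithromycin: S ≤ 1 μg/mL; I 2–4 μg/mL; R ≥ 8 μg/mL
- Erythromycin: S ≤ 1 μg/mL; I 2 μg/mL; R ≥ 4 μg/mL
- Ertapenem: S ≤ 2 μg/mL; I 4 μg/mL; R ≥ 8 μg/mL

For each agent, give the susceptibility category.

I, I, S

Levofloxacin: 8 μg/mL is in 8–16 μg/mL — I
Azithromycin (4 μg/mL) in 2–4 μg/mL → intermediate
Erythromycin 0.03 μg/mL: ≤ 1 μg/mL — S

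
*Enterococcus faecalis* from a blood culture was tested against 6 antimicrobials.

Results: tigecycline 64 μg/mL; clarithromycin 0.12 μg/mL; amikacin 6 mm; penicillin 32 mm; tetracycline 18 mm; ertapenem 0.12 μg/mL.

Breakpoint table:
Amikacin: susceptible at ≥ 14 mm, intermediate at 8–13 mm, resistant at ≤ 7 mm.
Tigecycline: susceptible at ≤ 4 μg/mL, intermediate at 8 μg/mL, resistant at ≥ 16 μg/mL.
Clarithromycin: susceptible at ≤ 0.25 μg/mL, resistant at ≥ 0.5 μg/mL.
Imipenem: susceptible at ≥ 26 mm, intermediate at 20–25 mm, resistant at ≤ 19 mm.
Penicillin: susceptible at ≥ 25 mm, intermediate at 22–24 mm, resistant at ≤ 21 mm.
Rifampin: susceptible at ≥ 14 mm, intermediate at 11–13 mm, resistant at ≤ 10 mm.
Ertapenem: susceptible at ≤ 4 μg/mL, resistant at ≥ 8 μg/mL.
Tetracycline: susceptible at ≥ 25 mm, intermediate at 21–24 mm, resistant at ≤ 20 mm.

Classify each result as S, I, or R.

R, S, R, S, R, S

Tigecycline: 64 μg/mL is ≥ 16 μg/mL ⇒ Resistant
Clarithromycin 0.12 μg/mL: ≤ 0.25 μg/mL ⇒ S
Amikacin: 6 mm is ≤ 7 mm ⇒ resistant
Penicillin 32 mm: ≥ 25 mm — susceptible
Tetracycline 18 mm: ≤ 20 mm ⇒ R
Ertapenem: 0.12 μg/mL is ≤ 4 μg/mL → S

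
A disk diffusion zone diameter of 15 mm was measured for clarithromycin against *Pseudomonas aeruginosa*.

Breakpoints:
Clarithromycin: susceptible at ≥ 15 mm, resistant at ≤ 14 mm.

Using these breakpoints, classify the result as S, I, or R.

S

Clarithromycin (15 mm) ≥ 15 mm → S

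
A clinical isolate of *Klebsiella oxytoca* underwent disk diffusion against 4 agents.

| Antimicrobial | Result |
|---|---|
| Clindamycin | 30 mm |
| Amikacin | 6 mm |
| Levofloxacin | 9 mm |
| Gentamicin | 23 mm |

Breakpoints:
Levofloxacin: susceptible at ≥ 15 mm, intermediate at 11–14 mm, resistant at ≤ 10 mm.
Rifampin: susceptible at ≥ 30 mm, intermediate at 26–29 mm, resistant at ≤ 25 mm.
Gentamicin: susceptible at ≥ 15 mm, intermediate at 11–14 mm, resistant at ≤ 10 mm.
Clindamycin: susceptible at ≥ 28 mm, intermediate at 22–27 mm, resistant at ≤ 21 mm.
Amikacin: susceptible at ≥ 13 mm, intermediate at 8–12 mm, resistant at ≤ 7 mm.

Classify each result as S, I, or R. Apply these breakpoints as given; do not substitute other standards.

Clindamycin: 30 mm is ≥ 28 mm — S
Amikacin: 6 mm is ≤ 7 mm — resistant
Levofloxacin 9 mm: ≤ 10 mm → R
Gentamicin 23 mm: ≥ 15 mm → Susceptible

S, R, R, S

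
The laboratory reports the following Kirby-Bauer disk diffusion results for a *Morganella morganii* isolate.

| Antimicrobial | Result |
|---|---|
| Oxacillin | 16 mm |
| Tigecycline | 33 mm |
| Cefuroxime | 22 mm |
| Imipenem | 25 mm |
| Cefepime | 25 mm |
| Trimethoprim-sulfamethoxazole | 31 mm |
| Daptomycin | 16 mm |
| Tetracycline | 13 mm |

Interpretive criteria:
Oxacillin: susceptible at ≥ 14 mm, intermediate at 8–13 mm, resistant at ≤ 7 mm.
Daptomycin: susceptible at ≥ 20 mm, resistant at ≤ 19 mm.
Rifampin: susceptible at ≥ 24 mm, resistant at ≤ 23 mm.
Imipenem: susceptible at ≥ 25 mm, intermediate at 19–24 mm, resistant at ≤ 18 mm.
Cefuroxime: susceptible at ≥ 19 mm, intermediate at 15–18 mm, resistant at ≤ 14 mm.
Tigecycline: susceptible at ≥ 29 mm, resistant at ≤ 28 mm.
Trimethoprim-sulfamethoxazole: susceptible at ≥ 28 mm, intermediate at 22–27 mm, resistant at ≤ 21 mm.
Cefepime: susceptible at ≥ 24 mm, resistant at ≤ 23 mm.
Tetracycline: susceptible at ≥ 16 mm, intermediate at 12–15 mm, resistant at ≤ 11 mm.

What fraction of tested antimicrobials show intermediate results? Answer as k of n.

1 of 8

Oxacillin (16 mm) ≥ 14 mm ⇒ Susceptible
Tigecycline: 33 mm is ≥ 29 mm ⇒ S
Cefuroxime 22 mm: ≥ 19 mm → S
Imipenem 25 mm: ≥ 25 mm → S
Cefepime 25 mm: ≥ 24 mm — Susceptible
Trimethoprim-sulfamethoxazole (31 mm) ≥ 28 mm ⇒ Susceptible
Daptomycin (16 mm) ≤ 19 mm — Resistant
Tetracycline: 13 mm is in 12–15 mm → Intermediate
Intermediate: 1/8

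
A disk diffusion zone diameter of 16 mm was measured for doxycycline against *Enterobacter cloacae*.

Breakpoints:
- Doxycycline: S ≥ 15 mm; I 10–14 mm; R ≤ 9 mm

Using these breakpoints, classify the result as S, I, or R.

Susceptible

Doxycycline: 16 mm is ≥ 15 mm ⇒ S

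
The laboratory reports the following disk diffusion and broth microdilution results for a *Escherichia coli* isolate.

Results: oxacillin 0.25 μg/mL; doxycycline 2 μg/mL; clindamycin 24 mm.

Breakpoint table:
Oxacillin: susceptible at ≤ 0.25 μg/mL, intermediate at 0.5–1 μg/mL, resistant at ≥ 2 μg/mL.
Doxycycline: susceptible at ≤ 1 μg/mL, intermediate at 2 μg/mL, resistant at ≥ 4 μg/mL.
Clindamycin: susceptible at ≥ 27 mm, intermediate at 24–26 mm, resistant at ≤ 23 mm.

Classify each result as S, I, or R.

S, I, I

Oxacillin 0.25 μg/mL: ≤ 0.25 μg/mL ⇒ susceptible
Doxycycline 2 μg/mL: = 2 μg/mL — intermediate
Clindamycin 24 mm: in 24–26 mm ⇒ Intermediate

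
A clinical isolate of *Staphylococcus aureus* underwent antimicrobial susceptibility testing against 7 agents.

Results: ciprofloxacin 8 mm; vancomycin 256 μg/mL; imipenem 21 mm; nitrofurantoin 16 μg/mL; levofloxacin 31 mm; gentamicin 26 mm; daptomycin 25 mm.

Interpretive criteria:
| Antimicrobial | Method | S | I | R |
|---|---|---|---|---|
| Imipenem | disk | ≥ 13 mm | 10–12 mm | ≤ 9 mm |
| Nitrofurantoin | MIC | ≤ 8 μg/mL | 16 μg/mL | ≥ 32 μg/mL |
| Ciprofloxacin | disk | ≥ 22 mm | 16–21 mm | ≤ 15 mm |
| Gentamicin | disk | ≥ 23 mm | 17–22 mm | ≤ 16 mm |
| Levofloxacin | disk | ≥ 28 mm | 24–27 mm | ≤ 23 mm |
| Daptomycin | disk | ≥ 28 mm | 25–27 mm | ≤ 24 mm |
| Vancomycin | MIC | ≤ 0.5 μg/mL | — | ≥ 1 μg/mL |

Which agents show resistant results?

ciprofloxacin, vancomycin

Ciprofloxacin: 8 mm is ≤ 15 mm — resistant
Vancomycin 256 μg/mL: ≥ 1 μg/mL — resistant
Imipenem 21 mm: ≥ 13 mm — S
Nitrofurantoin 16 μg/mL: = 16 μg/mL → Intermediate
Levofloxacin: 31 mm is ≥ 28 mm → S
Gentamicin 26 mm: ≥ 23 mm ⇒ susceptible
Daptomycin (25 mm) in 25–27 mm → Intermediate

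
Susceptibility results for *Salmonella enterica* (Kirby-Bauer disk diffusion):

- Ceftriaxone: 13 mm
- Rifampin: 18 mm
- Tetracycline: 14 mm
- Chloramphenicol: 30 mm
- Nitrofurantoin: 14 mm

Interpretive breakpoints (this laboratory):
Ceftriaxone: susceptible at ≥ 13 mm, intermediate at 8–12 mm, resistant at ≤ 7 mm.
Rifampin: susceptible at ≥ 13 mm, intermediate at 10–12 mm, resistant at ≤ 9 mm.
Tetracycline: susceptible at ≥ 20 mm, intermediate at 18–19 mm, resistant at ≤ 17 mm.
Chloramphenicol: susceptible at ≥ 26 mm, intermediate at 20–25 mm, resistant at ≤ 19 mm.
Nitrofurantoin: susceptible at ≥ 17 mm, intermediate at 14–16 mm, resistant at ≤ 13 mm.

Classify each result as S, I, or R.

Ceftriaxone: 13 mm is ≥ 13 mm ⇒ S
Rifampin (18 mm) ≥ 13 mm — susceptible
Tetracycline (14 mm) ≤ 17 mm ⇒ resistant
Chloramphenicol: 30 mm is ≥ 26 mm — S
Nitrofurantoin 14 mm: in 14–16 mm ⇒ Intermediate

S, S, R, S, I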